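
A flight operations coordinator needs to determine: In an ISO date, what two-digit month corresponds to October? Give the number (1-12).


Calendar month order:
9. September
10. October <--
11. November
October is month number 10

10


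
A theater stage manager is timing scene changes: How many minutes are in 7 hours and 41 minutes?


Hours: 7
Minutes: 41
Convert hours to minutes: 7 x 60 = 420
Add remaining minutes: 420 + 41 = 461

461


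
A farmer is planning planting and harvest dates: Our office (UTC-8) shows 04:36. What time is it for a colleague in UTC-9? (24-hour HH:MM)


Local time: 04:36 at UTC-8 (offset -8h)
Target zone: UTC-9 (offset -9h)
Difference: -9 - (-8) = -1 hours
Calculation: 4 + (-1) = 3
Result: 03:36

03:36


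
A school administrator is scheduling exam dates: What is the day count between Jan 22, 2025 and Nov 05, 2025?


Start date: 2025-01-22
End date: 2025-11-05
Jan 2025: +10 days
Feb 2025: +28 days
Mar 2025: +31 days
... (8 more months)
Total: 287 days

287


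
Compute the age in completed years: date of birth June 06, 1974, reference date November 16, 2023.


Birth: 1974-06-06
Reference: 2023-11-16
Year difference: 2023 - 1974 = 49
Has birthday (06-06) occurred by 11-16? Yes
Age in full years: 49

49


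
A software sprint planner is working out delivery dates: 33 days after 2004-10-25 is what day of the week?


Start: 2004-10-25 (Monday)
Step 1 - find target date: add 33 days
  2004-10-25 + 33 days = 2004-11-27
Step 2 - day of week:
  33 mod 7 = 5
  Monday + 5 days -> Saturday
Result: Saturday (2004-11-27)

Saturday


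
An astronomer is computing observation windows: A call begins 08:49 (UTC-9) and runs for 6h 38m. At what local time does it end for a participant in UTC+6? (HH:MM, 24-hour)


Start: 08:49 in UTC-9
Step 1 - add duration:
  minutes: 49 + 38 = 87 (carry 1h)
  hours: 8 + 6 + 1 = 15
  end in UTC-9: 15:27
Step 2 - convert UTC-9 -> UTC+6:
  offset difference: 6 - (-9) = 15 hours
  15 + (15) = 30 -> mod 24 = 6
Result: 06:27 in UTC+6

06:27


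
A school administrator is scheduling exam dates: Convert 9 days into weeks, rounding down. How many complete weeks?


Total days: 9
Days per week: 7
Division: 9 / 7 = 1 remainder 2
Complete weeks: 1
Remaining days: 2

1


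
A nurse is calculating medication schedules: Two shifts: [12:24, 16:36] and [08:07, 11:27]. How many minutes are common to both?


Interval A: [744, 996] minutes from midnight
Interval B: [487, 687] minutes from midnight
Overlap start = max(744, 487) = 744
Overlap end = min(996, 687) = 687
End <= start, so the intervals do not overlap: 0 minutes

0


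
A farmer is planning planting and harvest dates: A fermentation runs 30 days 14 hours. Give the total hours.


Days: 30
Extra hours: 14
Hours per day: 24
Days to hours: 30 x 24 = 720
Total: 720 + 14 = 734

734


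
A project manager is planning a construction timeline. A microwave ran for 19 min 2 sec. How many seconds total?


Minutes: 19
Extra seconds: 2
Seconds per minute: 60
Minutes to seconds: 19 x 60 = 1140
Total: 1140 + 2 = 1142

1142


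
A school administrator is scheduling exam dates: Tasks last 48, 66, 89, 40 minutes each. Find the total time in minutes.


Durations: 48, 66, 89, 40
Running sum: 48
+ 66 = 114
+ 89 = 203
+ 40 = 243
Total duration: 243 minutes
That is 4 hours and 3 minutes

243


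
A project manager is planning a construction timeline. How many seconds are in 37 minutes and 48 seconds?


Minutes: 37
Seconds: 48
Convert minutes to seconds: 37 x 60 = 2220
Add remaining seconds: 2220 + 48 = 2268

2268


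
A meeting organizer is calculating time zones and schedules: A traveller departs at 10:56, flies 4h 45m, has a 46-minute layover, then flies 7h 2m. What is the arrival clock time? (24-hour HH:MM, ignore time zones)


Depart: 10:56
Leg 1: +285 min -> 15:41
Layover: +46 min -> 16:27
Leg 2: +422 min -> 23:29
Total travel: 753 minutes = 12h 33m
Arrival: 23:29

23:29


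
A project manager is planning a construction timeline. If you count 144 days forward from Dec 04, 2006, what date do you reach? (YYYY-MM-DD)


Start: 2006-12-04
Adding 144 days
Days remaining in December: 27
After December: 117 days still to add
January 2007: 31 days, 86 remaining
February 2007: 28 days, 58 remaining
March 2007: 31 days, 27 remaining
April 2007 has 30 days, need 27
Result: 2007-04-27

2007-04-27


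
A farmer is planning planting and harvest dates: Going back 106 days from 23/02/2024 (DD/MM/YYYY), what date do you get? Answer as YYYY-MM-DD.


Start: 2024-02-23
Subtracting 106 days
Days already passed in February: 23
After going back through February: 83 more days to subtract
January 2024: 31 days, 52 remaining
December 2023: 31 days, 21 remaining
November 2023 has 30 days, need 21
Result: 2023-11-09

2023-11-09


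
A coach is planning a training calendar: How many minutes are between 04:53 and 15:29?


Start time: 04:53 = 293 minutes from midnight
End time: 15:29 = 929 minutes from midnight
Difference: 929 - 293 = 636 minutes
That is 10 hours and 36 minutes

636


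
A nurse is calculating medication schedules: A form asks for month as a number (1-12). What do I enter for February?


Calendar month order:
1. January
2. February <--
3. March
February is month number 2

2


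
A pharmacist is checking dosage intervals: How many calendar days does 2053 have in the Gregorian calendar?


Year: 2053
Check leap year rules:
Divisible by 4? No
2053 is not a leap year
Days: 365

365


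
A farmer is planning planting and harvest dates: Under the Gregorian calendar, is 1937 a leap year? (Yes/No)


Year: 1937
Divisible by 4? 1937 / 4 = 484.25 -> No
Not divisible by 4, so NOT a leap year

No


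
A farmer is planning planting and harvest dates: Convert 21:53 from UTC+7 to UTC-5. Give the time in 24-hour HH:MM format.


Local time: 21:53 at UTC+7 (offset 7h)
Target zone: UTC-5 (offset -5h)
Difference: -5 - (7) = -12 hours
Calculation: 21 + (-12) = 9
Result: 09:53

09:53


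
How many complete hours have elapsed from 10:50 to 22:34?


Start: 10:50
End: 22:34
Hour difference: 22 - 10 = 12 hours
Minute difference: 34 - 50 = -16 minutes
Total minutes: 704
Complete hours: 704 / 60 = 11 (remainder 44)

11


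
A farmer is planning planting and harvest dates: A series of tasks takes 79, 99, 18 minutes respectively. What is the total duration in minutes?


Durations: 79, 99, 18
Running sum: 79
+ 99 = 178
+ 18 = 196
Total duration: 196 minutes
That is 3 hours and 16 minutes

196


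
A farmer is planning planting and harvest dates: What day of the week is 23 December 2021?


Date: 2021-12-23
January 1, 2021 is a Friday
Day of year: 357
Offset from Jan 1: 356 days
356 mod 7 = 6
Result: Thursday

Thursday


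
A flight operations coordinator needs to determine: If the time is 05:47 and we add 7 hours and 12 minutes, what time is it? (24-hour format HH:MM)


Start time: 05:47
Adding: 7 hours 12 minutes
Minutes: 47 + 12 = 59
Hours: 5 + 7 + 0 = 12
Result: 12:59

12:59


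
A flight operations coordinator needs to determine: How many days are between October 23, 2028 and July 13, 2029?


Start date: 2028-10-23
End date: 2029-07-13
Oct 2028: +9 days
Nov 2028: +30 days
Dec 2028: +31 days
... (7 more months)
Total: 263 days

263


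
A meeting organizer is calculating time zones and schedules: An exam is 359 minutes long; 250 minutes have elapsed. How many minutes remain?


Total budget: 359 minutes
Time used: 250 minutes
Remaining: 359 - 250 = 109 minutes
Percent used: 69.6%
Percent remaining: 30.4%

109


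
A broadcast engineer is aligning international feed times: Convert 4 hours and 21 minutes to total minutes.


Hours: 4
Minutes: 21
Convert hours to minutes: 4 x 60 = 240
Add remaining minutes: 240 + 21 = 261

261


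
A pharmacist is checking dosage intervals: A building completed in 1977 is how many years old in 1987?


Birth year: 1977
Current year: 1987
Age = current year - birth year
Age = 1987 - 1977 = 10

10


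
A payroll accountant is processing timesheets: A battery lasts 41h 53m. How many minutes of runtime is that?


Hours: 41
Extra minutes: 53
Minutes per hour: 60
Hours to minutes: 41 x 60 = 2460
Total: 2460 + 53 = 2513

2513


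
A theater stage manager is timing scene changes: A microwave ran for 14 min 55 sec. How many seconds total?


Minutes: 14
Extra seconds: 55
Seconds per minute: 60
Minutes to seconds: 14 x 60 = 840
Total: 840 + 55 = 895

895


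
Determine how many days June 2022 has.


Month: June
Year: 2022
June is a 30-day month
Total: 30 days

30


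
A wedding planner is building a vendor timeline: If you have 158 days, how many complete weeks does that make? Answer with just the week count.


Total days: 158
Days per week: 7
Division: 158 / 7 = 22 remainder 4
Complete weeks: 22
Remaining days: 4

22


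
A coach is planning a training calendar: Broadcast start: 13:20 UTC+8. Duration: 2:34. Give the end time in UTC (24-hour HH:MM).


Start: 13:20 in UTC+8
Step 1 - add duration:
  minutes: 20 + 34 = 54
  hours: 13 + 2 + 0 = 15
  end in UTC+8: 15:54
Step 2 - convert UTC+8 -> UTC:
  offset difference: 0 - (8) = -8 hours
  15 + (-8) = 7 -> mod 24 = 7
Result: 07:54 in UTC

07:54


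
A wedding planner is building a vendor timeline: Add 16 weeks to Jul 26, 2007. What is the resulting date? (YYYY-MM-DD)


Start: 2007-07-26
Weeks to add: 16
Convert to days: 16 x 7 = 112 days
Add 112 days to 2007-07-26
Result: 2007-11-15

2007-11-15


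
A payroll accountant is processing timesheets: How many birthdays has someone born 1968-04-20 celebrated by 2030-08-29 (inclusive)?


Birth: 1968-04-20
Reference: 2030-08-29
Year difference: 2030 - 1968 = 62
Has birthday (04-20) occurred by 08-29? Yes
Age in full years: 62

62


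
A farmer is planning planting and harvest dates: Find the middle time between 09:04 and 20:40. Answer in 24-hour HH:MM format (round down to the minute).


Start time: 09:04 = 544 minutes from midnight
End time: 20:40 = 1240 minutes from midnight
Sum: 544 + 1240 = 1784
Midpoint: 1784 / 2 = 892 minutes
Convert: 892 / 60 = 14 hours, 52 minutes
Result: 14:52

14:52


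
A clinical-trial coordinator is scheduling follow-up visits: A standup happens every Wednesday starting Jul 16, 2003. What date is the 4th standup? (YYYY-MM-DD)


First occurrence: 2003-07-16 (occurrence 1)
Each occurrence is 7 days after the previous.
Occurrence 4 is 3 weeks after the first.
3 weeks = 21 days
2003-07-16 + 21 days = 2003-08-06

2003-08-06


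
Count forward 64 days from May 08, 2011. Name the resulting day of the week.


Start: 2011-05-08 (Sunday)
Step 1 - find target date: add 64 days
  2011-05-08 + 64 days = 2011-07-11
Step 2 - day of week:
  64 mod 7 = 1
  Sunday + 1 days -> Monday
Result: Monday (2011-07-11)

Monday


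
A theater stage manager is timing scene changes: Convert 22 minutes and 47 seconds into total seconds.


Minutes: 22
Seconds: 47
Convert minutes to seconds: 22 x 60 = 1320
Add remaining seconds: 1320 + 47 = 1367

1367


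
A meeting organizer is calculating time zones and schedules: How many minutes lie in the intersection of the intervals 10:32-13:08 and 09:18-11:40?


Interval A: [632, 788] minutes from midnight
Interval B: [558, 700] minutes from midnight
Overlap start = max(632, 558) = 632
Overlap end = min(788, 700) = 700
Overlap = 700 - 632 = 68 minutes

68


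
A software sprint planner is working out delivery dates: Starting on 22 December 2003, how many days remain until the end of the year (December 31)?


Start: December 22, 2003
End: December 31, 2003
Days left in December: 9
Total: 9 days

9


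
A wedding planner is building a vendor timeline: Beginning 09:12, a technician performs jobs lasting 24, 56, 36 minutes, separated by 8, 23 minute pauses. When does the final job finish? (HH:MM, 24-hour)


Start: 09:12 = 552 min from midnight
  after task 1 (24 min): 09:36
  after break (8 min): 09:44
  after task 2 (56 min): 10:40
  after break (23 min): 11:03
  after task 3 (36 min): 11:39
Total elapsed: 147 minutes
End time: 11:39

11:39


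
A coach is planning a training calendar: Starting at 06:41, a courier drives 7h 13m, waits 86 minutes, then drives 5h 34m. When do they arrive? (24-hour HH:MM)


Depart: 06:41
Leg 1: +433 min -> 13:54
Layover: +86 min -> 15:20
Leg 2: +334 min -> 20:54
Total travel: 853 minutes = 14h 13m
Arrival: 20:54

20:54


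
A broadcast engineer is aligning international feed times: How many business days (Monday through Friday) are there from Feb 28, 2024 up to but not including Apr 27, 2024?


Start: 2024-02-28 (Wednesday)
End (exclusive): 2024-04-27 (Saturday)
Total calendar days: 59
Full weeks: 59 // 7 = 8 -> 40 weekdays
Remaining 3 days starting on Wednesday:
  Wed(w), Thu(w), Fri(w) -> 3 weekdays
Total business days: 40 + 3 = 43

43


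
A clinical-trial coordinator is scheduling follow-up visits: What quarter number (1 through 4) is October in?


Month: October (month 10)
Q1: January-March (months 1-3)
Q2: April-June (months 4-6)
Q3: July-September (months 7-9)
Q4: October-December (months 10-12)
Month 10 falls in Q4

4


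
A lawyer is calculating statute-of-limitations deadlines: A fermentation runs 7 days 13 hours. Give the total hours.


Days: 7
Extra hours: 13
Hours per day: 24
Days to hours: 7 x 24 = 168
Total: 168 + 13 = 181

181


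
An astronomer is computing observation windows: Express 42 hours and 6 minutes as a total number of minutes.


Hours: 42
Extra minutes: 6
Minutes per hour: 60
Hours to minutes: 42 x 60 = 2520
Total: 2520 + 6 = 2526

2526


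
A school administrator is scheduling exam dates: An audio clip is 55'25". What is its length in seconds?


Minutes: 55
Seconds: 25
Convert minutes to seconds: 55 x 60 = 3300
Add remaining seconds: 3300 + 25 = 3325

3325


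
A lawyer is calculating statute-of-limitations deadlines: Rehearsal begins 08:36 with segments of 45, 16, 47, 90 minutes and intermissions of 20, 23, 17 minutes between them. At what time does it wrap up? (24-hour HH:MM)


Start: 08:36 = 516 min from midnight
  after task 1 (45 min): 09:21
  after break (20 min): 09:41
  after task 2 (16 min): 09:57
  after break (23 min): 10:20
  after task 3 (47 min): 11:07
  after break (17 min): 11:24
  after task 4 (90 min): 12:54
Total elapsed: 258 minutes
End time: 12:54

12:54


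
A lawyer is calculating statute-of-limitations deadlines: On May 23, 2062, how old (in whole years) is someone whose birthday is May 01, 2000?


Birth: 2000-05-01
Reference: 2062-05-23
Year difference: 2062 - 2000 = 62
Has birthday (05-01) occurred by 05-23? Yes
Age in full years: 62

62


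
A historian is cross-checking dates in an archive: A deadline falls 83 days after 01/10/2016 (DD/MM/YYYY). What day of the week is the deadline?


Start: 2016-10-01 (Saturday)
Step 1 - find target date: add 83 days
  2016-10-01 + 83 days = 2016-12-23
Step 2 - day of week:
  83 mod 7 = 6
  Saturday + 6 days -> Friday
Result: Friday (2016-12-23)

Friday


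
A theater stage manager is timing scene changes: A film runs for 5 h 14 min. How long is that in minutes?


Hours: 5
Minutes: 14
Convert hours to minutes: 5 x 60 = 300
Add remaining minutes: 300 + 14 = 314

314


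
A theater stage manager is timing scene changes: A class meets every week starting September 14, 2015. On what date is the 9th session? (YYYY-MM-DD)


First occurrence: 2015-09-14 (occurrence 1)
Each occurrence is 7 days after the previous.
Occurrence 9 is 8 weeks after the first.
8 weeks = 56 days
2015-09-14 + 56 days = 2015-11-09

2015-11-09


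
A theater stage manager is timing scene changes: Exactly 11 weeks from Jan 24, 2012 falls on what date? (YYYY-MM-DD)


Start: 2012-01-24
Weeks to add: 11
Convert to days: 11 x 7 = 77 days
Add 77 days to 2012-01-24
Result: 2012-04-10

2012-04-10


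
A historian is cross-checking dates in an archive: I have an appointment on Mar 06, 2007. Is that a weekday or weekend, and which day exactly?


Date: 2007-03-06
January 1, 2007 is a Monday
Day of year: 65
Offset from Jan 1: 64 days
64 mod 7 = 1
Result: Tuesday

Tuesday


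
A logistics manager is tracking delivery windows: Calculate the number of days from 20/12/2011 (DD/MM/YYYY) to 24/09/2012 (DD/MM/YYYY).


Start date: 2011-12-20
End date: 2012-09-24
Dec 2011: +12 days
Jan 2012: +31 days
Feb 2012: +29 days
... (7 more months)
Total: 279 days

279


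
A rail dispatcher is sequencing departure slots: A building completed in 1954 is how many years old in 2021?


Birth year: 1954
Current year: 2021
Age = current year - birth year
Age = 2021 - 1954 = 67

67


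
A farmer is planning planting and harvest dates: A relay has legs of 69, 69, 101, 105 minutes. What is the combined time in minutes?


Durations: 69, 69, 101, 105
Running sum: 69
+ 69 = 138
+ 101 = 239
+ 105 = 344
Total duration: 344 minutes
That is 5 hours and 44 minutes

344


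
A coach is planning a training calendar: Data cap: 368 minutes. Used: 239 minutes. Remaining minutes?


Total budget: 368 minutes
Time used: 239 minutes
Remaining: 368 - 239 = 129 minutes
Percent used: 64.9%
Percent remaining: 35.1%

129


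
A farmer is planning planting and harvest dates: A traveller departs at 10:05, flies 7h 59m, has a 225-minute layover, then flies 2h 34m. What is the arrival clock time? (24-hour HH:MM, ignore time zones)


Depart: 10:05
Leg 1: +479 min -> 18:04
Layover: +225 min -> 21:49
Leg 2: +154 min -> 00:23
Total travel: 858 minutes = 14h 18m
Arrival: 00:23

00:23


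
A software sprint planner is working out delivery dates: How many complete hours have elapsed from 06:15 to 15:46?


Start: 06:15
End: 15:46
Hour difference: 15 - 6 = 9 hours
Minute difference: 46 - 15 = 31 minutes
Total minutes: 571
Complete hours: 571 / 60 = 9 (remainder 31)

9


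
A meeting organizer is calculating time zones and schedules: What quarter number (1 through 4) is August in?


Month: August (month 8)
Q1: January-March (months 1-3)
Q2: April-June (months 4-6)
Q3: July-September (months 7-9)
Q4: October-December (months 10-12)
Month 8 falls in Q3

3


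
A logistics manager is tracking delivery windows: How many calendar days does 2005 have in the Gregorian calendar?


Year: 2005
Check leap year rules:
Divisible by 4? No
2005 is not a leap year
Days: 365

365


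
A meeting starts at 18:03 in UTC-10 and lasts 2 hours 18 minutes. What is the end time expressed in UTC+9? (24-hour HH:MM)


Start: 18:03 in UTC-10
Step 1 - add duration:
  minutes: 3 + 18 = 21
  hours: 18 + 2 + 0 = 20
  end in UTC-10: 20:21
Step 2 - convert UTC-10 -> UTC+9:
  offset difference: 9 - (-10) = 19 hours
  20 + (19) = 39 -> mod 24 = 15
Result: 15:21 in UTC+9

15:21


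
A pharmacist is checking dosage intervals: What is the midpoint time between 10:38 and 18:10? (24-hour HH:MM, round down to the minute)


Start time: 10:38 = 638 minutes from midnight
End time: 18:10 = 1090 minutes from midnight
Sum: 638 + 1090 = 1728
Midpoint: 1728 / 2 = 864 minutes
Convert: 864 / 60 = 14 hours, 24 minutes
Result: 14:24

14:24


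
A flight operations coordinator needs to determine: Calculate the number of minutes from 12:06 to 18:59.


Start time: 12:06 = 726 minutes from midnight
End time: 18:59 = 1139 minutes from midnight
Difference: 1139 - 726 = 413 minutes
That is 6 hours and 53 minutes

413


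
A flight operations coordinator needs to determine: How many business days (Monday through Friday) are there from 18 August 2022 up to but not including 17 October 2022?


Start: 2022-08-18 (Thursday)
End (exclusive): 2022-10-17 (Monday)
Total calendar days: 60
Full weeks: 60 // 7 = 8 -> 40 weekdays
Remaining 4 days starting on Thursday:
  Thu(w), Fri(w), Sat(-), Sun(-) -> 2 weekdays
Total business days: 40 + 2 = 42

42


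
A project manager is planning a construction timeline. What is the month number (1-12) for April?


Calendar month order:
3. March
4. April <--
5. May
April is month number 4

4


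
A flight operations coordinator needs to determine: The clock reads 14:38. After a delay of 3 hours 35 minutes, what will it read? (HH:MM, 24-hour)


Start time: 14:38
Adding: 3 hours 35 minutes
Minutes: 38 + 35 = 73
Minute overflow: 73 >= 60, so carry 1 hour, minutes = 13
Hours: 14 + 3 + 1 = 18
Result: 18:13

18:13


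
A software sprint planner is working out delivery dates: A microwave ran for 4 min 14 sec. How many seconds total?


Minutes: 4
Extra seconds: 14
Seconds per minute: 60
Minutes to seconds: 4 x 60 = 240
Total: 240 + 14 = 254

254


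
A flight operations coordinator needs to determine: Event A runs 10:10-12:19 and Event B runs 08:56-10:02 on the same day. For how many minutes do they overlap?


Interval A: [610, 739] minutes from midnight
Interval B: [536, 602] minutes from midnight
Overlap start = max(610, 536) = 610
Overlap end = min(739, 602) = 602
End <= start, so the intervals do not overlap: 0 minutes

0


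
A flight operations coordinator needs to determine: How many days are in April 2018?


Month: April
Year: 2018
April is a 30-day month
Total: 30 days

30


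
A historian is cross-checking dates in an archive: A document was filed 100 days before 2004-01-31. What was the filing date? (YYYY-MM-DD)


Start: 2004-01-31
Subtracting 100 days
Days already passed in January: 31
After going back through January: 69 more days to subtract
December 2003: 31 days, 38 remaining
November 2003: 30 days, 8 remaining
October 2003 has 31 days, need 8
Result: 2003-10-23

2003-10-23


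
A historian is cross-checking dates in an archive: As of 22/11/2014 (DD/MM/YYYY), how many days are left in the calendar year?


Start: November 22, 2014
End: December 31, 2014
Days left in November: 8
December: 31
Sum of remaining months: 31
Total: 8 + 31 = 39

39


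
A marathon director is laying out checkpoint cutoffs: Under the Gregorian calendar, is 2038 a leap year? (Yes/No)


Year: 2038
Divisible by 4? 2038 / 4 = 509.5 -> No
Not divisible by 4, so NOT a leap year

No


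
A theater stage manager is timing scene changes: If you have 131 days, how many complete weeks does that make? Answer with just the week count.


Total days: 131
Days per week: 7
Division: 131 / 7 = 18 remainder 5
Complete weeks: 18
Remaining days: 5

18


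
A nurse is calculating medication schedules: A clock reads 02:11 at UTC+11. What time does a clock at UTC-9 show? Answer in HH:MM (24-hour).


Local time: 02:11 at UTC+11 (offset 11h)
Target zone: UTC-9 (offset -9h)
Difference: -9 - (11) = -20 hours
Calculation: 2 + (-20) = -18
Wraparound: (-18) mod 24 = 6
Result: 06:11

06:11


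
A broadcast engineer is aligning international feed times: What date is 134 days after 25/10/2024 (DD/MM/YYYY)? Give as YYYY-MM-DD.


Start: 2024-10-25
Adding 134 days
Days remaining in October: 6
After October: 128 days still to add
November 2024: 30 days, 98 remaining
December 2024: 31 days, 67 remaining
January 2025: 31 days, 36 remaining
February 2025: 28 days, 8 remaining
Result: 2025-03-08

2025-03-08


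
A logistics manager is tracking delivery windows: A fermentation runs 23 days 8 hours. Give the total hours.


Days: 23
Extra hours: 8
Hours per day: 24
Days to hours: 23 x 24 = 552
Total: 552 + 8 = 560

560


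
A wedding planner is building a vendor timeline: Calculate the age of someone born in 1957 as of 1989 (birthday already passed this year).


Birth year: 1957
Current year: 1989
Age = current year - birth year
Age = 1989 - 1957 = 32

32


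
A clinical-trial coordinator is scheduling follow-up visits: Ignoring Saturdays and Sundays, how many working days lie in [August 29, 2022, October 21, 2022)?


Start: 2022-08-29 (Monday)
End (exclusive): 2022-10-21 (Friday)
Total calendar days: 53
Full weeks: 53 // 7 = 7 -> 35 weekdays
Remaining 4 days starting on Monday:
  Mon(w), Tue(w), Wed(w), Thu(w) -> 4 weekdays
Total business days: 35 + 4 = 39

39


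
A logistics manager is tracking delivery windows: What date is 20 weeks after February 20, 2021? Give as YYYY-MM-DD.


Start: 2021-02-20
Weeks to add: 20
Convert to days: 20 x 7 = 140 days
Add 140 days to 2021-02-20
Result: 2021-07-10

2021-07-10


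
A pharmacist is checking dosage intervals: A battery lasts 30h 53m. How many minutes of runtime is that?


Hours: 30
Extra minutes: 53
Minutes per hour: 60
Hours to minutes: 30 x 60 = 1800
Total: 1800 + 53 = 1853

1853


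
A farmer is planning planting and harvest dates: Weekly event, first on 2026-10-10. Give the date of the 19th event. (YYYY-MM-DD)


First occurrence: 2026-10-10 (occurrence 1)
Each occurrence is 7 days after the previous.
Occurrence 19 is 18 weeks after the first.
18 weeks = 126 days
2026-10-10 + 126 days = 2027-02-13

2027-02-13


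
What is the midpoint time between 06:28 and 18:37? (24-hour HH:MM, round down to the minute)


Start time: 06:28 = 388 minutes from midnight
End time: 18:37 = 1117 minutes from midnight
Sum: 388 + 1117 = 1505
Midpoint: 1505 / 2 = 752 minutes
Convert: 752 / 60 = 12 hours, 32 minutes
Result: 12:32

12:32


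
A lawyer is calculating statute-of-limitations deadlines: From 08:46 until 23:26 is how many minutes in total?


Start time: 08:46 = 526 minutes from midnight
End time: 23:26 = 1406 minutes from midnight
Difference: 1406 - 526 = 880 minutes
That is 14 hours and 40 minutes

880


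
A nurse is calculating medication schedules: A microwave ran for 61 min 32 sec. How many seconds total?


Minutes: 61
Extra seconds: 32
Seconds per minute: 60
Minutes to seconds: 61 x 60 = 3660
Total: 3660 + 32 = 3692

3692


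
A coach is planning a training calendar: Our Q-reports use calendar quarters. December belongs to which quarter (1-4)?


Month: December (month 12)
Q1: January-March (months 1-3)
Q2: April-June (months 4-6)
Q3: July-September (months 7-9)
Q4: October-December (months 10-12)
Month 12 falls in Q4

4


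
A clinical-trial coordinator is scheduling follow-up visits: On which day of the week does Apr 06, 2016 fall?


Date: 2016-04-06
January 1, 2016 is a Friday
Day of year: 97
Offset from Jan 1: 96 days
96 mod 7 = 5
Result: Wednesday

Wednesday


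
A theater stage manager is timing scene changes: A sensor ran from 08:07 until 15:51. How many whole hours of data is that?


Start: 08:07
End: 15:51
Hour difference: 15 - 8 = 7 hours
Minute difference: 51 - 7 = 44 minutes
Total minutes: 464
Complete hours: 464 / 60 = 7 (remainder 44)

7


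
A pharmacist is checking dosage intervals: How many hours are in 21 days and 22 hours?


Days: 21
Extra hours: 22
Hours per day: 24
Days to hours: 21 x 24 = 504
Total: 504 + 22 = 526

526


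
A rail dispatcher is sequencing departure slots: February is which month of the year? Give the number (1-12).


Calendar month order:
1. January
2. February <--
3. March
February is month number 2

2


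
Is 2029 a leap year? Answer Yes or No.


Year: 2029
Divisible by 4? 2029 / 4 = 507.25 -> No
Not divisible by 4, so NOT a leap year

No


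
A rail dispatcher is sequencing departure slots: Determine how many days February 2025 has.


Month: February
Year: 2025
2025 is not a leap year
February has 28 days
Total: 28 days

28


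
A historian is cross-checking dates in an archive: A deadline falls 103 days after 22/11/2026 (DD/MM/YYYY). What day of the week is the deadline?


Start: 2026-11-22 (Sunday)
Step 1 - find target date: add 103 days
  2026-11-22 + 103 days = 2027-03-05
Step 2 - day of week:
  103 mod 7 = 5
  Sunday + 5 days -> Friday
Result: Friday (2027-03-05)

Friday


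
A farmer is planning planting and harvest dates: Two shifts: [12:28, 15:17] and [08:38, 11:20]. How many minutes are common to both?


Interval A: [748, 917] minutes from midnight
Interval B: [518, 680] minutes from midnight
Overlap start = max(748, 518) = 748
Overlap end = min(917, 680) = 680
End <= start, so the intervals do not overlap: 0 minutes

0


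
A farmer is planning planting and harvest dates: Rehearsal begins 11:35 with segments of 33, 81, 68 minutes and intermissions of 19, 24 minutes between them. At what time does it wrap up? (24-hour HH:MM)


Start: 11:35 = 695 min from midnight
  after task 1 (33 min): 12:08
  after break (19 min): 12:27
  after task 2 (81 min): 13:48
  after break (24 min): 14:12
  after task 3 (68 min): 15:20
Total elapsed: 225 minutes
End time: 15:20

15:20


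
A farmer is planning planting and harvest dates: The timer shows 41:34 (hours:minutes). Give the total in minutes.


Hours: 41
Minutes: 34
Convert hours to minutes: 41 x 60 = 2460
Add remaining minutes: 2460 + 34 = 2494

2494


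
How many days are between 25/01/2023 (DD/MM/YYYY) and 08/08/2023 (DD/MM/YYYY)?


Start date: 2023-01-25
End date: 2023-08-08
Jan 2023: +7 days
Feb 2023: +28 days
Mar 2023: +31 days
... (5 more months)
Total: 195 days

195


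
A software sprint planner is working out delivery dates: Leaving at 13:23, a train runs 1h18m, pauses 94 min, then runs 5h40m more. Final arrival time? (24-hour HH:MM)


Depart: 13:23
Leg 1: +78 min -> 14:41
Layover: +94 min -> 16:15
Leg 2: +340 min -> 21:55
Total travel: 512 minutes = 8h 32m
Arrival: 21:55

21:55


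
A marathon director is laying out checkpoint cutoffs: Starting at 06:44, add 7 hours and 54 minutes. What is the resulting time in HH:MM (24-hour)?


Start time: 06:44
Adding: 7 hours 54 minutes
Minutes: 44 + 54 = 98
Minute overflow: 98 >= 60, so carry 1 hour, minutes = 38
Hours: 6 + 7 + 1 = 14
Result: 14:38

14:38


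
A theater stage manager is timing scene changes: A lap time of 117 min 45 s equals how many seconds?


Minutes: 117
Seconds: 45
Convert minutes to seconds: 117 x 60 = 7020
Add remaining seconds: 7020 + 45 = 7065

7065


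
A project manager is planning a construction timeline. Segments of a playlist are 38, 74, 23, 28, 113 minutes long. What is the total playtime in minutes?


Durations: 38, 74, 23, 28, 113
Running sum: 38
+ 74 = 112
+ 23 = 135
+ 28 = 163
+ 113 = 276
Total duration: 276 minutes
That is 4 hours and 36 minutes

276


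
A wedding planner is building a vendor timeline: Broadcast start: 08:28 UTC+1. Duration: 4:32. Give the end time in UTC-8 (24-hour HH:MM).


Start: 08:28 in UTC+1
Step 1 - add duration:
  minutes: 28 + 32 = 60 (carry 1h)
  hours: 8 + 4 + 1 = 13
  end in UTC+1: 13:00
Step 2 - convert UTC+1 -> UTC-8:
  offset difference: -8 - (1) = -9 hours
  13 + (-9) = 4 -> mod 24 = 4
Result: 04:00 in UTC-8

04:00


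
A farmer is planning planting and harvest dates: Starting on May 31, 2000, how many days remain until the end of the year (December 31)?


Start: May 31, 2000
End: December 31, 2000
Days left in May: 0
June: 30
July: 31
August: 31
September: 30
... plus remaining months
Sum of remaining months: 214
Total: 0 + 214 = 214

214


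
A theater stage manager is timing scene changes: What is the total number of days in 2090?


Year: 2090
Check leap year rules:
Divisible by 4? No
2090 is not a leap year
Days: 365

365


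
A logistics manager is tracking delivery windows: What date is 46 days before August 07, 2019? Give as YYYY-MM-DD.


Start: 2019-08-07
Subtracting 46 days
Days already passed in August: 7
After going back through August: 39 more days to subtract
July 2019: 31 days, 8 remaining
June 2019 has 30 days, need 8
Result: 2019-06-22

2019-06-22


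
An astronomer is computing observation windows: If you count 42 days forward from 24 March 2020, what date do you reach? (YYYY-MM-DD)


Start: 2020-03-24
Adding 42 days
Days remaining in March: 7
After March: 35 days still to add
April 2020: 30 days, 5 remaining
May 2020 has 31 days, need 5
Result: 2020-05-05

2020-05-05


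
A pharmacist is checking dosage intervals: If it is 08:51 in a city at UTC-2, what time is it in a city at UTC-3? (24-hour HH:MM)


Local time: 08:51 at UTC-2 (offset -2h)
Target zone: UTC-3 (offset -3h)
Difference: -3 - (-2) = -1 hours
Calculation: 8 + (-1) = 7
Result: 07:51

07:51


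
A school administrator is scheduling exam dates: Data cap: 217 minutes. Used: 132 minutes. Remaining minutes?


Total budget: 217 minutes
Time used: 132 minutes
Remaining: 217 - 132 = 85 minutes
Percent used: 60.8%
Percent remaining: 39.2%

85


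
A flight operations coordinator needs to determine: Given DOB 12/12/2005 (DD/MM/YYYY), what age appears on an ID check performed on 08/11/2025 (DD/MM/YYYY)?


Birth: 2005-12-12
Reference: 2025-11-08
Year difference: 2025 - 2005 = 20
Has birthday (12-12) occurred by 11-08? No
Birthday not yet reached this year -> subtract 1
Age in full years: 19

19


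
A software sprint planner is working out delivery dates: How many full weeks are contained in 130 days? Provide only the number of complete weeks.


Total days: 130
Days per week: 7
Division: 130 / 7 = 18 remainder 4
Complete weeks: 18
Remaining days: 4

18


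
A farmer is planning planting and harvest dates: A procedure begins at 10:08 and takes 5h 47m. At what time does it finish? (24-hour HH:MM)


Start time: 10:08
Adding: 5 hours 47 minutes
Minutes: 8 + 47 = 55
Hours: 10 + 5 + 0 = 15
Result: 15:55

15:55


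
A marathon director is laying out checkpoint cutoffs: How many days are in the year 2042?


Year: 2042
Check leap year rules:
Divisible by 4? No
2042 is not a leap year
Days: 365

365


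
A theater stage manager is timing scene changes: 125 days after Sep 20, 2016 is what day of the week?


Start: 2016-09-20 (Tuesday)
Step 1 - find target date: add 125 days
  2016-09-20 + 125 days = 2017-01-23
Step 2 - day of week:
  125 mod 7 = 6
  Tuesday + 6 days -> Monday
Result: Monday (2017-01-23)

Monday


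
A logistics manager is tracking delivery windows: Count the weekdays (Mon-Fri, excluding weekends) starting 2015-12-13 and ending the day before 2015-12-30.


Start: 2015-12-13 (Sunday)
End (exclusive): 2015-12-30 (Wednesday)
Total calendar days: 17
Full weeks: 17 // 7 = 2 -> 10 weekdays
Remaining 3 days starting on Sunday:
  Sun(-), Mon(w), Tue(w) -> 2 weekdays
Total business days: 10 + 2 = 12

12


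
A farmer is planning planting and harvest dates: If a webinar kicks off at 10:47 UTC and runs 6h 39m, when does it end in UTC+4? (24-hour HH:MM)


Start: 10:47 in UTC
Step 1 - add duration:
  minutes: 47 + 39 = 86 (carry 1h)
  hours: 10 + 6 + 1 = 17
  end in UTC: 17:26
Step 2 - convert UTC -> UTC+4:
  offset difference: 4 - (0) = 4 hours
  17 + (4) = 21 -> mod 24 = 21
Result: 21:26 in UTC+4

21:26


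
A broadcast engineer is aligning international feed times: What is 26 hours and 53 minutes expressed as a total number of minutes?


Hours: 26
Minutes: 53
Convert hours to minutes: 26 x 60 = 1560
Add remaining minutes: 1560 + 53 = 1613

1613


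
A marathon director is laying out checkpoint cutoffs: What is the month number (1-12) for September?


Calendar month order:
8. August
9. September <--
10. October
September is month number 9

9


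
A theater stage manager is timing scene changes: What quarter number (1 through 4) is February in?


Month: February (month 2)
Q1: January-March (months 1-3)
Q2: April-June (months 4-6)
Q3: July-September (months 7-9)
Q4: October-December (months 10-12)
Month 2 falls in Q1

1


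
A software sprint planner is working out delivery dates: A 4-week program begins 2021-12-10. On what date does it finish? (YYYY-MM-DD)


Start: 2021-12-10
Weeks to add: 4
Convert to days: 4 x 7 = 28 days
Add 28 days to 2021-12-10
Result: 2022-01-07

2022-01-07


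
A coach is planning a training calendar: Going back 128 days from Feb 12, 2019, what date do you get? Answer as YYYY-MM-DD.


Start: 2019-02-12
Subtracting 128 days
Days already passed in February: 12
After going back through February: 116 more days to subtract
January 2019: 31 days, 85 remaining
December 2018: 31 days, 54 remaining
November 2018: 30 days, 24 remaining
October 2018 has 31 days, need 24
Result: 2018-10-07

2018-10-07


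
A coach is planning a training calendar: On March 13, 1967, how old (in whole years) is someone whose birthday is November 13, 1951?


Birth: 1951-11-13
Reference: 1967-03-13
Year difference: 1967 - 1951 = 16
Has birthday (11-13) occurred by 03-13? No
Birthday not yet reached this year -> subtract 1
Age in full years: 15

15


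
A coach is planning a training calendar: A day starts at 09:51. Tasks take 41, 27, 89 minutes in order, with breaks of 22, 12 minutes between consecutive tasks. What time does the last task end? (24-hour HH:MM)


Start: 09:51 = 591 min from midnight
  after task 1 (41 min): 10:32
  after break (22 min): 10:54
  after task 2 (27 min): 11:21
  after break (12 min): 11:33
  after task 3 (89 min): 13:02
Total elapsed: 191 minutes
End time: 13:02

13:02


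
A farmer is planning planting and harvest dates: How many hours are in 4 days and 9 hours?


Days: 4
Extra hours: 9
Hours per day: 24
Days to hours: 4 x 24 = 96
Total: 96 + 9 = 105

105


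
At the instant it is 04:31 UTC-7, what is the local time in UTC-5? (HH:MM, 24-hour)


Local time: 04:31 at UTC-7 (offset -7h)
Target zone: UTC-5 (offset -5h)
Difference: -5 - (-7) = 2 hours
Calculation: 4 + (2) = 6
Result: 06:31

06:31


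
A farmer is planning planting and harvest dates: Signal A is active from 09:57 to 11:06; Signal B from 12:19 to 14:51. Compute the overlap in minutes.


Interval A: [597, 666] minutes from midnight
Interval B: [739, 891] minutes from midnight
Overlap start = max(597, 739) = 739
Overlap end = min(666, 891) = 666
End <= start, so the intervals do not overlap: 0 minutes

0


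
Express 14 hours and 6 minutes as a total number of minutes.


Hours: 14
Extra minutes: 6
Minutes per hour: 60
Hours to minutes: 14 x 60 = 840
Total: 840 + 6 = 846

846


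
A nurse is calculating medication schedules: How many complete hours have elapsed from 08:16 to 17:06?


Start: 08:16
End: 17:06
Hour difference: 17 - 8 = 9 hours
Minute difference: 6 - 16 = -10 minutes
Total minutes: 530
Complete hours: 530 / 60 = 8 (remainder 50)

8


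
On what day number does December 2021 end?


Month: December
Year: 2021
December is a 31-day month
Total: 31 days

31


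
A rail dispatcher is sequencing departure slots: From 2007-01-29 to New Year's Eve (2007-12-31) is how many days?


Start: January 29, 2007
End: December 31, 2007
Days left in January: 2
February: 28
March: 31
April: 30
May: 31
... plus remaining months
Sum of remaining months: 334
Total: 2 + 334 = 336

336


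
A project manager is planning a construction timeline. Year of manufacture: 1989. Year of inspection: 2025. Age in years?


Birth year: 1989
Current year: 2025
Age = current year - birth year
Age = 2025 - 1989 = 36

36


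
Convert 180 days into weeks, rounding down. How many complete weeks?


Total days: 180
Days per week: 7
Division: 180 / 7 = 25 remainder 5
Complete weeks: 25
Remaining days: 5

25


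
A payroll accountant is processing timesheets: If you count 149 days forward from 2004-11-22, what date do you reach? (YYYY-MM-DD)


Start: 2004-11-22
Adding 149 days
Days remaining in November: 8
After November: 141 days still to add
December 2004: 31 days, 110 remaining
January 2005: 31 days, 79 remaining
February 2005: 28 days, 51 remaining
March 2005: 31 days, 20 remaining
Result: 2005-04-20

2005-04-20


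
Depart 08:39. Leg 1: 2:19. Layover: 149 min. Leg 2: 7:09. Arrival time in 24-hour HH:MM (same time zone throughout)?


Depart: 08:39
Leg 1: +139 min -> 10:58
Layover: +149 min -> 13:27
Leg 2: +429 min -> 20:36
Total travel: 717 minutes = 11h 57m
Arrival: 20:36

20:36


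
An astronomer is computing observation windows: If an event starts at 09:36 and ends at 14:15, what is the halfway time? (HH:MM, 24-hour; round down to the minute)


Start time: 09:36 = 576 minutes from midnight
End time: 14:15 = 855 minutes from midnight
Sum: 576 + 855 = 1431
Midpoint: 1431 / 2 = 715 minutes
Convert: 715 / 60 = 11 hours, 55 minutes
Result: 11:55

11:55
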